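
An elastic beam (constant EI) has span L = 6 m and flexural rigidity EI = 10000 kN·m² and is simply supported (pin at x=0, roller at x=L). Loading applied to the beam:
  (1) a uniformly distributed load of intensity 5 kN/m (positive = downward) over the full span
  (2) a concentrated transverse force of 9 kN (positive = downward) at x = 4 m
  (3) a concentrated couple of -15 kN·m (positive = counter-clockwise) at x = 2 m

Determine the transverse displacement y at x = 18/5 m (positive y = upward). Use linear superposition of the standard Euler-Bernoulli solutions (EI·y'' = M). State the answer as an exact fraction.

Load 1 — uniform load w=5 kN/m over full span:
  y_1 = -wx(L³-2Lx²+x³)/(24EI) = -5·(18/5)·(6³-2·6·(18/5)²+(18/5)³)/(24·10000) = -2511/312500 m
Load 2 — point force P=9 kN at a=4 m (b=L-a=2):
  y_2 = -Pbx(L²-b²-x²)/(6LEI)  [x≤a] = -9·2·(18/5)·(6²-2²-(18/5)²)/(6·6·10000) = -1071/312500 m
Load 3 — applied couple M₀=-15 kN·m at a=2 m (b=L-a=4):
  y_3 = (M₀x³/(6L)-M₀(x-a)²/2+C₁x)/EI  [x>a] with C₁=M₀(3b²-L²)/(6L)=-5 = ((-15)·(18/5)³/(6·6)-(-15)·((18/5)-2)²/2+(-5)·(18/5))/10000 = -57/31250 m
Superposition: y = Σ y_i = -1038/78125 m ≈ -0.013286 m

y(18/5) = -1038/78125 m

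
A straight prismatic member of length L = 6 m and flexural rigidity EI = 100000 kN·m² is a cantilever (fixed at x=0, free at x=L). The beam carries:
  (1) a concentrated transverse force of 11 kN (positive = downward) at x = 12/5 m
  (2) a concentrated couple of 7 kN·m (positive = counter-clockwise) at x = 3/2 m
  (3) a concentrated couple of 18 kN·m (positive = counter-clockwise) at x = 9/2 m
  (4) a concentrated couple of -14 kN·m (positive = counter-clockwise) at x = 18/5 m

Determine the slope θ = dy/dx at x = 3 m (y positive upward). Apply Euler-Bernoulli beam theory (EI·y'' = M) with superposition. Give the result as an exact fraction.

θ(3) = -459/5000000 rad

Load 1 — point force P=11 kN at a=12/5 m (b=L-a=18/5):
  θ_1 = -Pa²/(2EI)  [x>a] = -11·(12/5)²/(2·100000) = -99/312500 rad
Load 2 — applied couple M₀=7 kN·m at a=3/2 m (b=L-a=9/2):
  θ_2 = M₀a/EI  [x>a] = 7·(3/2)/100000 = 21/200000 rad
Load 3 — applied couple M₀=18 kN·m at a=9/2 m (b=L-a=3/2):
  θ_3 = M₀x/EI  [x≤a] = 18·3/100000 = 27/50000 rad
Load 4 — applied couple M₀=-14 kN·m at a=18/5 m (b=L-a=12/5):
  θ_4 = M₀x/EI  [x≤a] = (-14)·3/100000 = -21/50000 rad
Superposition: θ = Σ θ_i = -459/5000000 rad ≈ -0.000092 rad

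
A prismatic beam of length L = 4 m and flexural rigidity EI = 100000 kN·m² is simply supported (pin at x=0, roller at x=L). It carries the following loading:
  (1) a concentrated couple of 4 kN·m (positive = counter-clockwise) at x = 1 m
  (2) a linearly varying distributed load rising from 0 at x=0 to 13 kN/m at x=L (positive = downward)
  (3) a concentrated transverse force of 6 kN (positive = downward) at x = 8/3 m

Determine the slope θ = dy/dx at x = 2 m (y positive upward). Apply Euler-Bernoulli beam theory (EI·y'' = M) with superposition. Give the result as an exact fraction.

Load 1 — applied couple M₀=4 kN·m at a=1 m (b=L-a=3):
  θ_1 = (M₀x²/(2L)-M₀(x-a)+C₁)/EI  [x>a] with C₁=M₀(3b²-L²)/(6L)=11/6 = (4·2²/(2·4)-4·(2-1)+(11/6))/100000 = -1/600000 rad
Load 2 — triangular load w₀=13 kN/m (0→w₀ over full span):
  θ_2 = -w₀(7L⁴-30L²x²+15x⁴)/(360LEI) = -13·(7·4⁴-30·4²·2²+15·2⁴)/(360·4·100000) = -91/9000000 rad
Load 3 — point force P=6 kN at a=8/3 m (b=L-a=4/3):
  θ_3 = -Pb(L²-b²-3x²)/(6LEI)  [x≤a] = -6·(4/3)·(4²-(4/3)²-3·2²)/(6·4·100000) = -1/135000 rad
Superposition: θ = Σ θ_i = -259/13500000 rad ≈ -0.000019 rad

θ(2) = -259/13500000 rad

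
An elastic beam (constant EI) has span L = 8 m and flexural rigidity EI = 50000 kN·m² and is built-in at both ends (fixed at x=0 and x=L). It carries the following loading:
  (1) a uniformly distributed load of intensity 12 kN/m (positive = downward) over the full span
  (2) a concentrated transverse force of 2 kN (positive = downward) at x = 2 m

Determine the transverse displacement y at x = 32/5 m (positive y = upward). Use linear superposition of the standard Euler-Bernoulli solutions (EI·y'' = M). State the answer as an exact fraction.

y(32/5) = -12463/11718750 m

Load 1 — uniform load w=12 kN/m over full span:
  y_1 = -wx²(L-x)²/(24EI) = -12·(32/5)²·(8-(32/5))²/(24·50000) = -2048/1953125 m
Load 2 — point force P=2 kN at a=2 m (b=L-a=6):
  y_2 = -Pa²(L-x)²(3bL-(3b+a)(L-x))/(6L³EI)  [x>a] = -2·2²·(8-(32/5))²·(3·6·8-(3·6+2)·(8-(32/5)))/(6·8³·50000) = -7/468750 m
Superposition: y = Σ y_i = -12463/11718750 m ≈ -0.001064 m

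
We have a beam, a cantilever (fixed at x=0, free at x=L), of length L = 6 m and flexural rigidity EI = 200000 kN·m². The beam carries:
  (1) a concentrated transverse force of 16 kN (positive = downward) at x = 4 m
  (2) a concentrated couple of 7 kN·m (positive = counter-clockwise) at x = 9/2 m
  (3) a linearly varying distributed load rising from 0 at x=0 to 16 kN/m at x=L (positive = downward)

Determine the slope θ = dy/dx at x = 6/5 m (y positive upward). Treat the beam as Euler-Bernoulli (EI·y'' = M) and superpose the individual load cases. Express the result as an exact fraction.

Load 1 — point force P=16 kN at a=4 m (b=L-a=2):
  θ_1 = -Px(2a-x)/(2EI)  [x≤a] = -16·(6/5)·(2·4-(6/5))/(2·200000) = -51/156250 rad
Load 2 — applied couple M₀=7 kN·m at a=9/2 m (b=L-a=3/2):
  θ_2 = M₀x/EI  [x≤a] = 7·(6/5)/200000 = 21/500000 rad
Load 3 — triangular load w₀=16 kN/m (0→w₀ over full span):
  θ_3 = (w₀Lx²/4-w₀L²x/3-w₀x⁴/(24L))/EI = (16·6·(6/5)²/4-16·6²·(6/5)/3-16·(6/5)⁴/(24·6))/200000 = -7659/7812500 rad
Superposition: θ = Σ θ_i = -79047/62500000 rad ≈ -0.001265 rad

θ(6/5) = -79047/62500000 rad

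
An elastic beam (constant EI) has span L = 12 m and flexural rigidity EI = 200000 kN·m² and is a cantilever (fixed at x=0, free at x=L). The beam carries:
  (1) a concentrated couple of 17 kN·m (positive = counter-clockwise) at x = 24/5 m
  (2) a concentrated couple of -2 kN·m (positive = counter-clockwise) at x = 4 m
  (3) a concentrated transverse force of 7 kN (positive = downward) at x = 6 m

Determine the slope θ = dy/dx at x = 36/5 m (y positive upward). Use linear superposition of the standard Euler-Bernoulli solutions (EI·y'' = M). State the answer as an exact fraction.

θ(36/5) = -131/500000 rad

Load 1 — applied couple M₀=17 kN·m at a=24/5 m (b=L-a=36/5):
  θ_1 = M₀a/EI  [x>a] = 17·(24/5)/200000 = 51/125000 rad
Load 2 — applied couple M₀=-2 kN·m at a=4 m (b=L-a=8):
  θ_2 = M₀a/EI  [x>a] = (-2)·4/200000 = -1/25000 rad
Load 3 — point force P=7 kN at a=6 m (b=L-a=6):
  θ_3 = -Pa²/(2EI)  [x>a] = -7·6²/(2·200000) = -63/100000 rad
Superposition: θ = Σ θ_i = -131/500000 rad ≈ -0.000262 rad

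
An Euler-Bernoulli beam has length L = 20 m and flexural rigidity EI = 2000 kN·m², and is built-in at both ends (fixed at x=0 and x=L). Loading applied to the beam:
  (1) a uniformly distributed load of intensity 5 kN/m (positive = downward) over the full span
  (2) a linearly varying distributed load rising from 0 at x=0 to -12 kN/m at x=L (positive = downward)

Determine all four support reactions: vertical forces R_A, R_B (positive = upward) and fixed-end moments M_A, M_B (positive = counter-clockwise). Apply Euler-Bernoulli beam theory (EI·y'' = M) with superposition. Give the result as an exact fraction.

Load 1 — uniform load w=5 kN/m over full span:
  R_A = wL/2 = 5·20/2 = 50 kN
  M_A = wL²/12 = 5·20²/12 = 500/3 kN·m
  R_B = wL/2 = 5·20/2 = 50 kN
  M_B = -wL²/12 = -5·20²/12 = -500/3 kN·m
Load 2 — triangular load w₀=-12 kN/m (0→w₀ over full span):
  R_A = 3w₀L/20 = 3·(-12)·20/20 = -36 kN
  M_A = w₀L²/30 = (-12)·20²/30 = -160 kN·m
  R_B = 7w₀L/20 = 7·(-12)·20/20 = -84 kN
  M_B = -w₀L²/20 = -(-12)·20²/20 = 240 kN·m
Superposition: R_A = 14 kN, M_A = 20/3 kN·m, R_B = -34 kN, M_B = 220/3 kN·m

R_A = 14 kN, M_A = 20/3 kN·m, R_B = -34 kN, M_B = 220/3 kN·m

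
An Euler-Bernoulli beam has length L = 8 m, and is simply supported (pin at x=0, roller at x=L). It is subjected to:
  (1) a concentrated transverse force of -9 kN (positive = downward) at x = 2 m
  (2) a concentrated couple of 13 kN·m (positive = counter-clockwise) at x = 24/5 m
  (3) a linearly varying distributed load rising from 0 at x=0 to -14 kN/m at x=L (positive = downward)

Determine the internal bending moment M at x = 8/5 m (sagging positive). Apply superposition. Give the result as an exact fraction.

M(8/5) = -4609/125 kN·m

Load 1 — point force P=-9 kN at a=2 m (b=L-a=6):
  M_1 = Pbx/L  [x≤a] = (-9)·6·(8/5)/8 = -54/5 kN·m
Load 2 — applied couple M₀=13 kN·m at a=24/5 m (b=L-a=16/5):
  M_2 = M₀x/L  [x≤a] = 13·(8/5)/8 = 13/5 kN·m
Load 3 — triangular load w₀=-14 kN/m (0→w₀ over full span):
  M_3 = w₀Lx/6 - w₀x³/(6L) = (-14)·8·(8/5)/6 - (-14)·(8/5)³/(6·8) = -3584/125 kN·m
Superposition: M = Σ M_i = -4609/125 kN·m ≈ -36.872000 kN·m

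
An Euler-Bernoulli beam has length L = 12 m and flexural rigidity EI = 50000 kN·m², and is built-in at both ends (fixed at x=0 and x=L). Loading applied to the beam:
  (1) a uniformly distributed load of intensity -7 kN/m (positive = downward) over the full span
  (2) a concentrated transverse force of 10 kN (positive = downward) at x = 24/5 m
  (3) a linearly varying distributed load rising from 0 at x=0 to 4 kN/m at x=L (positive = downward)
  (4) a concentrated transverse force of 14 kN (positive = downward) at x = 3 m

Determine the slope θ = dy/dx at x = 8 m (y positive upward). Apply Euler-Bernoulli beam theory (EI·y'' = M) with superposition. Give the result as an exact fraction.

Load 1 — uniform load w=-7 kN/m over full span:
  θ_1 = -wx(L-x)(L-2x)/(12EI) = -(-7)·8·(12-8)·(12-2·8)/(12·50000) = -14/9375 rad
Load 2 — point force P=10 kN at a=24/5 m (b=L-a=36/5):
  θ_2 = Pa²(L-x)(2bL-(3b+a)(L-x))/(2L³EI)  [x>a] = 10·(24/5)²·(12-8)·(2·(36/5)·12-(3·(36/5)+(24/5))·(12-8))/(2·12³·50000) = 28/78125 rad
Load 3 — triangular load w₀=4 kN/m (0→w₀ over full span):
  θ_3 = -w₀(2x(L-x)(L-2x)(x+2L)+x²(L-x)²)/(120LEI) = -4·(2·8·(12-8)·(12-2·8)·(8+2·12)+8²·(12-8)²)/(120·12·50000) = 56/140625 rad
Load 4 — point force P=14 kN at a=3 m (b=L-a=9):
  θ_4 = Pa²(L-x)(2bL-(3b+a)(L-x))/(2L³EI)  [x>a] = 14·3²·(12-8)·(2·9·12-(3·9+3)·(12-8))/(2·12³·50000) = 7/25000 rad
Superposition: θ = Σ θ_i = -2569/5625000 rad ≈ -0.000457 rad

θ(8) = -2569/5625000 rad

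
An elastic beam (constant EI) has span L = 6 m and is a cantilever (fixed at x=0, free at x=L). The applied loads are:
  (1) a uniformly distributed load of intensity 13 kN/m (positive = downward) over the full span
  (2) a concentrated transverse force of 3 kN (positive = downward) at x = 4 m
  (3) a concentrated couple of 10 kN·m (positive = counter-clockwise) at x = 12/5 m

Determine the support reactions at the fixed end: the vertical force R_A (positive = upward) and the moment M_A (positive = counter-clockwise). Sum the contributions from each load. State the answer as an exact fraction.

Load 1 — uniform load w=13 kN/m over full span:
  R_A = wL = 13·6 = 78 kN
  M_A = wL²/2 = 13·6²/2 = 234 kN·m
Load 2 — point force P=3 kN at a=4 m (b=L-a=2):
  R_A = P = 3 kN
  M_A = Pa = 3·4 = 12 kN·m
Load 3 — applied couple M₀=10 kN·m at a=12/5 m (b=L-a=18/5):
  R_A = 0 kN
  M_A = -M₀ = -10 kN·m
Superposition: R_A = 81 kN, M_A = 236 kN·m

R_A = 81 kN, M_A = 236 kN·m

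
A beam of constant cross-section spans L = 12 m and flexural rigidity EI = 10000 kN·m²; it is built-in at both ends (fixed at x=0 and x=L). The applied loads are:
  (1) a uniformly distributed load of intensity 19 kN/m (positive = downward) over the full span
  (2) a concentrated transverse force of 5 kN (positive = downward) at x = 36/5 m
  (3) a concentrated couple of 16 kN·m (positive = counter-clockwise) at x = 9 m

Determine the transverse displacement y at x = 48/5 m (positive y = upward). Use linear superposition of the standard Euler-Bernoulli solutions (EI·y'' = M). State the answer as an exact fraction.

y(48/5) = -175689/3906250 m

Load 1 — uniform load w=19 kN/m over full span:
  y_1 = -wx²(L-x)²/(24EI) = -19·(48/5)²·(12-(48/5))²/(24·10000) = -16416/390625 m
Load 2 — point force P=5 kN at a=36/5 m (b=L-a=24/5):
  y_2 = -Pa²(L-x)²(3bL-(3b+a)(L-x))/(6L³EI)  [x>a] = -5·(36/5)²·(12-(48/5))²·(3·(24/5)·12-(3·(24/5)+(36/5))·(12-(48/5)))/(6·12³·10000) = -3402/1953125 m
Load 3 — applied couple M₀=16 kN·m at a=9 m (b=L-a=3):
  y_3 = (R_Ax³/6 - M_Ax²/2 - M₀(x-a)²/2)/EI  [x>a] with R_A=3/2, M_A=5 = ((3/2)·(48/5)³/6 - 5·(48/5)²/2 - 16·((48/5)-9)²/2)/10000 = -189/156250 m
Superposition: y = Σ y_i = -175689/3906250 m ≈ -0.044976 m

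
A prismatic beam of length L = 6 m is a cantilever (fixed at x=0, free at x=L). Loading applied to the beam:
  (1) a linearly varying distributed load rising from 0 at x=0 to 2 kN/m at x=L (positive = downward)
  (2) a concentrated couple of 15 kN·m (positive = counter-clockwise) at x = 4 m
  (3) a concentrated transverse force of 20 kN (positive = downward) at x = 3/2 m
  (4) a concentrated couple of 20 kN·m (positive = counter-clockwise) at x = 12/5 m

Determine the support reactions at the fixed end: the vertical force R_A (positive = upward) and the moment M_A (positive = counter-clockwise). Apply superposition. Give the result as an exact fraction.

R_A = 26 kN, M_A = 19 kN·m

Load 1 — triangular load w₀=2 kN/m (0→w₀ over full span):
  R_A = w₀L/2 = 2·6/2 = 6 kN
  M_A = w₀L²/3 = 2·6²/3 = 24 kN·m
Load 2 — applied couple M₀=15 kN·m at a=4 m (b=L-a=2):
  R_A = 0 kN
  M_A = -M₀ = -15 kN·m
Load 3 — point force P=20 kN at a=3/2 m (b=L-a=9/2):
  R_A = P = 20 kN
  M_A = Pa = 20·(3/2) = 30 kN·m
Load 4 — applied couple M₀=20 kN·m at a=12/5 m (b=L-a=18/5):
  R_A = 0 kN
  M_A = -M₀ = -20 kN·m
Superposition: R_A = 26 kN, M_A = 19 kN·m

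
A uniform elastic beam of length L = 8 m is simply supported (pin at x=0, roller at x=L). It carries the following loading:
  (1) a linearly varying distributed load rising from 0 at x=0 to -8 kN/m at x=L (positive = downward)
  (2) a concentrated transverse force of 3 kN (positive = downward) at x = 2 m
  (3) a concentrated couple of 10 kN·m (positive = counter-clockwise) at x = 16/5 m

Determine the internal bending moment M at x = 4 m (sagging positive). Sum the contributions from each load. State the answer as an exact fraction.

M(4) = -34 kN·m

Load 1 — triangular load w₀=-8 kN/m (0→w₀ over full span):
  M_1 = w₀Lx/6 - w₀x³/(6L) = (-8)·8·4/6 - (-8)·4³/(6·8) = -32 kN·m
Load 2 — point force P=3 kN at a=2 m (b=L-a=6):
  M_2 = Pa(L-x)/L  [x>a] = 3·2·(8-4)/8 = 3 kN·m
Load 3 — applied couple M₀=10 kN·m at a=16/5 m (b=L-a=24/5):
  M_3 = M₀x/L - M₀  [x>a] = 10·4/8 - 10 = -5 kN·m
Superposition: M = Σ M_i = -34 kN·m ≈ -34.000000 kN·m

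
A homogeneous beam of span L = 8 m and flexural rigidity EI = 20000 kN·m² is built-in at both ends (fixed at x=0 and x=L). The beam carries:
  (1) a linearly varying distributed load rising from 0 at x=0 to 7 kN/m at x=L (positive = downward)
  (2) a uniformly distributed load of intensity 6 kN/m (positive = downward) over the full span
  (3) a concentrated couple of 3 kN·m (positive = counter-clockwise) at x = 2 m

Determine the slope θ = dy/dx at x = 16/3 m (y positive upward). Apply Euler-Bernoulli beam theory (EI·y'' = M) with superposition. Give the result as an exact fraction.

θ(16/3) = 34369/24300000 rad

Load 1 — triangular load w₀=7 kN/m (0→w₀ over full span):
  θ_1 = -w₀(2x(L-x)(L-2x)(x+2L)+x²(L-x)²)/(120LEI) = -7·(2·(16/3)·(8-(16/3))·(8-2·(16/3))·((16/3)+2·8)+(16/3)²·(8-(16/3))²)/(120·8·20000) = 392/759375 rad
Load 2 — uniform load w=6 kN/m over full span:
  θ_2 = -wx(L-x)(L-2x)/(12EI) = -6·(16/3)·(8-(16/3))·(8-2·(16/3))/(12·20000) = 16/16875 rad
Load 3 — applied couple M₀=3 kN·m at a=2 m (b=L-a=6):
  θ_3 = (R_Ax²/2 - M_Ax - M₀(x-a))/EI  [x>a] with R_A=27/64, M_A=-9/16 = ((27/64)·(16/3)²/2 - (-9/16)·(16/3) - 3·((16/3)-2))/20000 = -1/20000 rad
Superposition: θ = Σ θ_i = 34369/24300000 rad ≈ 0.001414 rad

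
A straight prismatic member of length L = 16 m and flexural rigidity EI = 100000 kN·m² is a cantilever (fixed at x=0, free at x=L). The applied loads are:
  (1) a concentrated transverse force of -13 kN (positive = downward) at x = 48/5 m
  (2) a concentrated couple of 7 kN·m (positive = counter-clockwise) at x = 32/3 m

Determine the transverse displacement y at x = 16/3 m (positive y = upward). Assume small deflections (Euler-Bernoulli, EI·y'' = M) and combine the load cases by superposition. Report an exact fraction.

y(16/3) = 19564/1265625 m

Load 1 — point force P=-13 kN at a=48/5 m (b=L-a=32/5):
  y_1 = -Px²(3a-x)/(6EI)  [x≤a] = -(-13)·(16/3)²·(3·(48/5)-(16/3))/(6·100000) = 18304/1265625 m
Load 2 — applied couple M₀=7 kN·m at a=32/3 m (b=L-a=16/3):
  y_2 = M₀x²/(2EI)  [x≤a] = 7·(16/3)²/(2·100000) = 28/28125 m
Superposition: y = Σ y_i = 19564/1265625 m ≈ 0.015458 m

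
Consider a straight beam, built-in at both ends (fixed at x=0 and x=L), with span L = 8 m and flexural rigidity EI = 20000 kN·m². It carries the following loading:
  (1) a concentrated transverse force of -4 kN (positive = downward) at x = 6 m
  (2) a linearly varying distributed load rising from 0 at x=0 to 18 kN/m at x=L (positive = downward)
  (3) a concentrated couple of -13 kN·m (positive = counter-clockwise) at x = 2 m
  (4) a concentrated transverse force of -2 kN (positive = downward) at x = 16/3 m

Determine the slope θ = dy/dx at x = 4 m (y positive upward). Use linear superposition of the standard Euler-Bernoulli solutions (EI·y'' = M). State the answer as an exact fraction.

θ(4) = -1709/21600000 rad

Load 1 — point force P=-4 kN at a=6 m (b=L-a=2):
  θ_1 = -Pb²x(2aL-(3a+b)x)/(2L³EI)  [x≤a] = -(-4)·2²·4·(2·6·8-(3·6+2)·4)/(2·8³·20000) = 1/20000 rad
Load 2 — triangular load w₀=18 kN/m (0→w₀ over full span):
  θ_2 = -w₀(2x(L-x)(L-2x)(x+2L)+x²(L-x)²)/(120LEI) = -18·(2·4·(8-4)·(8-2·4)·(4+2·8)+4²·(8-4)²)/(120·8·20000) = -3/12500 rad
Load 3 — applied couple M₀=-13 kN·m at a=2 m (b=L-a=6):
  θ_3 = (R_Ax²/2 - M_Ax - M₀(x-a))/EI  [x>a] with R_A=-117/64, M_A=39/16 = ((-117/64)·4²/2 - (39/16)·4 - (-13)·(4-2))/20000 = 13/160000 rad
Load 4 — point force P=-2 kN at a=16/3 m (b=L-a=8/3):
  θ_4 = -Pb²x(2aL-(3a+b)x)/(2L³EI)  [x≤a] = -(-2)·(8/3)²·4·(2·(16/3)·8-(3·(16/3)+(8/3))·4)/(2·8³·20000) = 1/33750 rad
Superposition: θ = Σ θ_i = -1709/21600000 rad ≈ -0.000079 rad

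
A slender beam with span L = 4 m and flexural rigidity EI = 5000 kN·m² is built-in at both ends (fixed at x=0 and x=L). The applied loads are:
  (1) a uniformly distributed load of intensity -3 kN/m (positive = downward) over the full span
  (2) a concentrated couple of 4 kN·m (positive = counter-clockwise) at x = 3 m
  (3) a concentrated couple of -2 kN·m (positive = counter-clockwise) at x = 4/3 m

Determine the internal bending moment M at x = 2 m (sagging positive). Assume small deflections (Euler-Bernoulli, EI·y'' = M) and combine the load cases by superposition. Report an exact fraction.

M(2) = -1/3 kN·m

Load 1 — uniform load w=-3 kN/m over full span:
  M_1 = wLx/2 - wL²/12 - wx²/2 = (-3)·4·2/2 - (-3)·4²/12 - (-3)·2²/2 = -2 kN·m
Load 2 — applied couple M₀=4 kN·m at a=3 m (b=L-a=1):
  M_2 = R_Ax - M_A  [x≤a] with R_A=9/8, M_A=5/4 = (9/8)·2 - (5/4) = 1 kN·m
Load 3 — applied couple M₀=-2 kN·m at a=4/3 m (b=L-a=8/3):
  M_3 = R_Ax - M_A - M₀  [x>a] with R_A=-2/3, M_A=0 = (-2/3)·2 - 0 - (-2) = 2/3 kN·m
Superposition: M = Σ M_i = -1/3 kN·m ≈ -0.333333 kN·m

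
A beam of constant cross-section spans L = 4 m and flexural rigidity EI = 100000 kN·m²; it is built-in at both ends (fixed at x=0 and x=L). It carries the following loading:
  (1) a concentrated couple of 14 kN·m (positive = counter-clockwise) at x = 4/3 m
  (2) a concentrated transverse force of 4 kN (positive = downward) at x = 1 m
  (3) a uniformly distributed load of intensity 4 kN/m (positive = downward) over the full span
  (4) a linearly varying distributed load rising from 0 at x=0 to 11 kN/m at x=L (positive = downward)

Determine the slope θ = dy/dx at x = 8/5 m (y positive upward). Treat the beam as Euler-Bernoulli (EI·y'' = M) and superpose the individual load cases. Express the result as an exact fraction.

Load 1 — applied couple M₀=14 kN·m at a=4/3 m (b=L-a=8/3):
  θ_1 = (R_Ax²/2 - M_Ax - M₀(x-a))/EI  [x>a] with R_A=14/3, M_A=0 = ((14/3)·(8/5)²/2 - 0·(8/5) - 14·((8/5)-(4/3)))/100000 = 7/312500 rad
Load 2 — point force P=4 kN at a=1 m (b=L-a=3):
  θ_2 = Pa²(L-x)(2bL-(3b+a)(L-x))/(2L³EI)  [x>a] = 4·1²·(4-(8/5))·(2·3·4-(3·3+1)·(4-(8/5)))/(2·4³·100000) = 0 rad
Load 3 — uniform load w=4 kN/m over full span:
  θ_3 = -wx(L-x)(L-2x)/(12EI) = -4·(8/5)·(4-(8/5))·(4-2·(8/5))/(12·100000) = -4/390625 rad
Load 4 — triangular load w₀=11 kN/m (0→w₀ over full span):
  θ_4 = -w₀(2x(L-x)(L-2x)(x+2L)+x²(L-x)²)/(120LEI) = -11·(2·(8/5)·(4-(8/5))·(4-2·(8/5))·((8/5)+2·4)+(8/5)²·(4-(8/5))²)/(120·4·100000) = -33/1953125 rad
Superposition: θ = Σ θ_i = -37/7812500 rad ≈ -0.000005 rad

θ(8/5) = -37/7812500 rad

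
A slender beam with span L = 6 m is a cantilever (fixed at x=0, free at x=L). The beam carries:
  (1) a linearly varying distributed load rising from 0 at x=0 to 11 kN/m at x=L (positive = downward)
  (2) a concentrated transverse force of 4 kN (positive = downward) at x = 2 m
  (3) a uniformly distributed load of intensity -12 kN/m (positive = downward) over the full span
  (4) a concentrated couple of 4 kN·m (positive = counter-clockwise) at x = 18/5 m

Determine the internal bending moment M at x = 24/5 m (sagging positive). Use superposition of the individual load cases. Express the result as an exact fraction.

Load 1 — triangular load w₀=11 kN/m (0→w₀ over full span):
  M_1 = w₀Lx/2 - w₀L²/3 - w₀x³/(6L) = 11·6·(24/5)/2 - 11·6²/3 - 11·(24/5)³/(6·6) = -924/125 kN·m
Load 2 — point force P=4 kN at a=2 m (b=L-a=4):
  M_2 = 0  [x>a] = 0 kN·m
Load 3 — uniform load w=-12 kN/m over full span:
  M_3 = -w(L-x)²/2 = -(-12)·(6-(24/5))²/2 = 216/25 kN·m
Load 4 — applied couple M₀=4 kN·m at a=18/5 m (b=L-a=12/5):
  M_4 = 0  [x>a] = 0 kN·m
Superposition: M = Σ M_i = 156/125 kN·m ≈ 1.248000 kN·m

M(24/5) = 156/125 kN·m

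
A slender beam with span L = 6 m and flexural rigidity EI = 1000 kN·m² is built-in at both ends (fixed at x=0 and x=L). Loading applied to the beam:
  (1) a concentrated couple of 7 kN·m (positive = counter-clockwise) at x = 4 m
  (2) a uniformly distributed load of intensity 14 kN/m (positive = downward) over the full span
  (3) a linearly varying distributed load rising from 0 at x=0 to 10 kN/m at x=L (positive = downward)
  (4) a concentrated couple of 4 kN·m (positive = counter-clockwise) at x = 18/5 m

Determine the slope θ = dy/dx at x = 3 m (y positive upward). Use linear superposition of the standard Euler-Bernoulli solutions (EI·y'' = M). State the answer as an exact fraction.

θ(3) = -129/200000 rad

Load 1 — applied couple M₀=7 kN·m at a=4 m (b=L-a=2):
  θ_1 = (R_Ax²/2 - M_Ax)/EI  [x≤a] with R_A=14/9, M_A=7/3 = ((14/9)·3²/2 - (7/3)·3)/1000 = 0 rad
Load 2 — uniform load w=14 kN/m over full span:
  θ_2 = -wx(L-x)(L-2x)/(12EI) = -14·3·(6-3)·(6-2·3)/(12·1000) = 0 rad
Load 3 — triangular load w₀=10 kN/m (0→w₀ over full span):
  θ_3 = -w₀(2x(L-x)(L-2x)(x+2L)+x²(L-x)²)/(120LEI) = -10·(2·3·(6-3)·(6-2·3)·(3+2·6)+3²·(6-3)²)/(120·6·1000) = -9/8000 rad
Load 4 — applied couple M₀=4 kN·m at a=18/5 m (b=L-a=12/5):
  θ_4 = (R_Ax²/2 - M_Ax)/EI  [x≤a] with R_A=24/25, M_A=32/25 = ((24/25)·3²/2 - (32/25)·3)/1000 = 3/6250 rad
Superposition: θ = Σ θ_i = -129/200000 rad ≈ -0.000645 rad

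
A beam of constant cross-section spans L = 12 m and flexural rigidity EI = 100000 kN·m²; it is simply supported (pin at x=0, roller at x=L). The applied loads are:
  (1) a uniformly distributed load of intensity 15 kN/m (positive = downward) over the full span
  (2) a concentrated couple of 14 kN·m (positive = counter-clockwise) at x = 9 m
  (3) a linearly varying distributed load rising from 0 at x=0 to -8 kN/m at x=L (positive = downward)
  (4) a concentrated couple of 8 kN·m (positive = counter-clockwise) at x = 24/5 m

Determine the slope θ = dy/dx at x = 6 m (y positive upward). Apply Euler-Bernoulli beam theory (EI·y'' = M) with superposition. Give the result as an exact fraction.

θ(6) = 1873/10000000 rad

Load 1 — uniform load w=15 kN/m over full span:
  θ_1 = -w(L³-6Lx²+4x³)/(24EI) = -15·(12³-6·12·6²+4·6³)/(24·100000) = 0 rad
Load 2 — applied couple M₀=14 kN·m at a=9 m (b=L-a=3):
  θ_2 = (M₀x²/(2L)+C₁)/EI  [x≤a] with C₁=M₀(3b²-L²)/(6L)=-91/4 = (14·6²/(2·12)+(-91/4))/100000 = -7/400000 rad
Load 3 — triangular load w₀=-8 kN/m (0→w₀ over full span):
  θ_3 = -w₀(7L⁴-30L²x²+15x⁴)/(360LEI) = -(-8)·(7·12⁴-30·12²·6²+15·6⁴)/(360·12·100000) = 21/125000 rad
Load 4 — applied couple M₀=8 kN·m at a=24/5 m (b=L-a=36/5):
  θ_4 = (M₀x²/(2L)-M₀(x-a)+C₁)/EI  [x>a] with C₁=M₀(3b²-L²)/(6L)=32/25 = (8·6²/(2·12)-8·(6-(24/5))+(32/25))/100000 = 23/625000 rad
Superposition: θ = Σ θ_i = 1873/10000000 rad ≈ 0.000187 rad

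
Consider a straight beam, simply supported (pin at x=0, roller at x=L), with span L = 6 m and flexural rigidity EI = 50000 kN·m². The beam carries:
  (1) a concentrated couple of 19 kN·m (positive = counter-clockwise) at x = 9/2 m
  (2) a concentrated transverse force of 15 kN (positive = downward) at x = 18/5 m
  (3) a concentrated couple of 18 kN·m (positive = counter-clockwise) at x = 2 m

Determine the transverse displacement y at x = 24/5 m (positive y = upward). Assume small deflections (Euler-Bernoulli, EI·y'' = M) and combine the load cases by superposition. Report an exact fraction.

y(24/5) = -41931/50000000 m

Load 1 — applied couple M₀=19 kN·m at a=9/2 m (b=L-a=3/2):
  y_1 = (M₀x³/(6L)-M₀(x-a)²/2+C₁x)/EI  [x>a] with C₁=M₀(3b²-L²)/(6L)=-247/16 = (19·(24/5)³/(6·6)-19·((24/5)-(9/2))²/2+(-247/16)·(24/5))/50000 = -16587/50000000 m
Load 2 — point force P=15 kN at a=18/5 m (b=L-a=12/5):
  y_2 = -Pa(L-x)(2Lx-a²-x²)/(6LEI)  [x>a] = -15·(18/5)·(6-(24/5))·(2·6·(24/5)-(18/5)²-(24/5)²)/(6·6·50000) = -243/312500 m
Load 3 — applied couple M₀=18 kN·m at a=2 m (b=L-a=4):
  y_3 = (M₀x³/(6L)-M₀(x-a)²/2+C₁x)/EI  [x>a] with C₁=M₀(3b²-L²)/(6L)=6 = (18·(24/5)³/(6·6)-18·((24/5)-2)²/2+6·(24/5))/50000 = 423/1562500 m
Superposition: y = Σ y_i = -41931/50000000 m ≈ -0.000839 m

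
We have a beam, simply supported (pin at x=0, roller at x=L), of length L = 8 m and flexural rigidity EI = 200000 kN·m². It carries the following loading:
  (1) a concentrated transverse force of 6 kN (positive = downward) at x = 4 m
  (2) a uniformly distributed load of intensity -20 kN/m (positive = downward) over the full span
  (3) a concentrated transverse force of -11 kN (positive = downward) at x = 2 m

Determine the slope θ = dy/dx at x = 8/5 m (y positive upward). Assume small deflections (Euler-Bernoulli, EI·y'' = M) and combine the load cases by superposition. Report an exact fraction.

Load 1 — point force P=6 kN at a=4 m (b=L-a=4):
  θ_1 = -Pb(L²-b²-3x²)/(6LEI)  [x≤a] = -6·4·(8²-4²-3·(8/5)²)/(6·8·200000) = -63/625000 rad
Load 2 — uniform load w=-20 kN/m over full span:
  θ_2 = -w(L³-6Lx²+4x³)/(24EI) = -(-20)·(8³-6·8·(8/5)²+4·(8/5)³)/(24·200000) = 132/78125 rad
Load 3 — point force P=-11 kN at a=2 m (b=L-a=6):
  θ_3 = -Pb(L²-b²-3x²)/(6LEI)  [x≤a] = -(-11)·6·(8²-6²-3·(8/5)²)/(6·8·200000) = 1397/10000000 rad
Superposition: θ = Σ θ_i = 3457/2000000 rad ≈ 0.001729 rad

θ(8/5) = 3457/2000000 rad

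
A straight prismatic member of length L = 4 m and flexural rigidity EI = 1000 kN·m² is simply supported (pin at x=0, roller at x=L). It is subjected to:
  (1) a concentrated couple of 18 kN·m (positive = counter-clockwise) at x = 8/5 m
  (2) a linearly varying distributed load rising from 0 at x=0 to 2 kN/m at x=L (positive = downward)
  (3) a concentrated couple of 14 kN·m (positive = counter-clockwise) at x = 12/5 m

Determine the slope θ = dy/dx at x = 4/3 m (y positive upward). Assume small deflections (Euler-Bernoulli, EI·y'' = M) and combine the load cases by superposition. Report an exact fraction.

θ(4/3) = 2807/1518750 rad

Load 1 — applied couple M₀=18 kN·m at a=8/5 m (b=L-a=12/5):
  θ_1 = (M₀x²/(2L)+C₁)/EI  [x≤a] with C₁=M₀(3b²-L²)/(6L)=24/25 = (18·(4/3)²/(2·4)+(24/25))/1000 = 31/6250 rad
Load 2 — triangular load w₀=2 kN/m (0→w₀ over full span):
  θ_2 = -w₀(7L⁴-30L²x²+15x⁴)/(360LEI) = -2·(7·4⁴-30·4²·(4/3)²+15·(4/3)⁴)/(360·4·1000) = -208/151875 rad
Load 3 — applied couple M₀=14 kN·m at a=12/5 m (b=L-a=8/5):
  θ_3 = (M₀x²/(2L)+C₁)/EI  [x≤a] with C₁=M₀(3b²-L²)/(6L)=-364/75 = (14·(4/3)²/(2·4)+(-364/75))/1000 = -49/28125 rad
Superposition: θ = Σ θ_i = 2807/1518750 rad ≈ 0.001848 rad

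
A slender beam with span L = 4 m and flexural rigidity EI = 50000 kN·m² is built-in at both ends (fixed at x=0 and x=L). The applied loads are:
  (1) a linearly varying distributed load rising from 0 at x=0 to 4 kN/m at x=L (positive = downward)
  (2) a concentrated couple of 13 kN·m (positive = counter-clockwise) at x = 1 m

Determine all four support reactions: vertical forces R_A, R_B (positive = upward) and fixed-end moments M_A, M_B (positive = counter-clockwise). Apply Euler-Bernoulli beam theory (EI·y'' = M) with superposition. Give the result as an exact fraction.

R_A = 969/160 kN, M_A = -73/240 kN·m, R_B = 311/160 kN, M_B = 69/80 kN·m

Load 1 — triangular load w₀=4 kN/m (0→w₀ over full span):
  R_A = 3w₀L/20 = 3·4·4/20 = 12/5 kN
  M_A = w₀L²/30 = 4·4²/30 = 32/15 kN·m
  R_B = 7w₀L/20 = 7·4·4/20 = 28/5 kN
  M_B = -w₀L²/20 = -4·4²/20 = -16/5 kN·m
Load 2 — applied couple M₀=13 kN·m at a=1 m (b=L-a=3):
  R_A = 6M₀ab/L³ = 6·13·1·3/4³ = 117/32 kN
  M_A = M₀b(2a-b)/L² = 13·3·(2·1-3)/4² = -39/16 kN·m
  R_B = -6M₀ab/L³ = -6·13·1·3/4³ = -117/32 kN
  M_B = M₀a(2b-a)/L² = 13·1·(2·3-1)/4² = 65/16 kN·m
Superposition: R_A = 969/160 kN, M_A = -73/240 kN·m, R_B = 311/160 kN, M_B = 69/80 kN·m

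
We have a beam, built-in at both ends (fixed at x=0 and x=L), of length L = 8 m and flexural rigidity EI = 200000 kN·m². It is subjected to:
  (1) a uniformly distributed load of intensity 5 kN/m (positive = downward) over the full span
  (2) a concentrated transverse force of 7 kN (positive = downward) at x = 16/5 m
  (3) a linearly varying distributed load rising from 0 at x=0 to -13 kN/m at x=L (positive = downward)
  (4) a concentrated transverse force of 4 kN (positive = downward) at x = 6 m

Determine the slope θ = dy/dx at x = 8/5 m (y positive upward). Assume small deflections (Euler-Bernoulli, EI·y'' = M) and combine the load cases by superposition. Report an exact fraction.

θ(8/5) = -5071/234375000 rad

Load 1 — uniform load w=5 kN/m over full span:
  θ_1 = -wx(L-x)(L-2x)/(12EI) = -5·(8/5)·(8-(8/5))·(8-2·(8/5))/(12·200000) = -8/78125 rad
Load 2 — point force P=7 kN at a=16/5 m (b=L-a=24/5):
  θ_2 = -Pb²x(2aL-(3a+b)x)/(2L³EI)  [x≤a] = -7·(24/5)²·(8/5)·(2·(16/5)·8-(3·(16/5)+(24/5))·(8/5))/(2·8³·200000) = -693/19531250 rad
Load 3 — triangular load w₀=-13 kN/m (0→w₀ over full span):
  θ_3 = -w₀(2x(L-x)(L-2x)(x+2L)+x²(L-x)²)/(120LEI) = -(-13)·(2·(8/5)·(8-(8/5))·(8-2·(8/5))·((8/5)+2·8)+(8/5)²·(8-(8/5))²)/(120·8·200000) = 728/5859375 rad
Load 4 — point force P=4 kN at a=6 m (b=L-a=2):
  θ_4 = -Pb²x(2aL-(3a+b)x)/(2L³EI)  [x≤a] = -4·2²·(8/5)·(2·6·8-(3·6+2)·(8/5))/(2·8³·200000) = -1/125000 rad
Superposition: θ = Σ θ_i = -5071/234375000 rad ≈ -0.000022 rad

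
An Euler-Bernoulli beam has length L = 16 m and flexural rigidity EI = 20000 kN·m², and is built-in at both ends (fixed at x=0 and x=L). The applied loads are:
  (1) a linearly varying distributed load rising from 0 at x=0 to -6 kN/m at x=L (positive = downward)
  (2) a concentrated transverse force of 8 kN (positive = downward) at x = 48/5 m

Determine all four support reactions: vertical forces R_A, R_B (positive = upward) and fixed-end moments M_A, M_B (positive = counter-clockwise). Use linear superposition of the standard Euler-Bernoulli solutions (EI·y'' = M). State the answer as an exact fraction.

R_A = -1448/125 kN, M_A = -4864/125 kN·m, R_B = -3552/125 kN, M_B = 7296/125 kN·m

Load 1 — triangular load w₀=-6 kN/m (0→w₀ over full span):
  R_A = 3w₀L/20 = 3·(-6)·16/20 = -72/5 kN
  M_A = w₀L²/30 = (-6)·16²/30 = -256/5 kN·m
  R_B = 7w₀L/20 = 7·(-6)·16/20 = -168/5 kN
  M_B = -w₀L²/20 = -(-6)·16²/20 = 384/5 kN·m
Load 2 — point force P=8 kN at a=48/5 m (b=L-a=32/5):
  R_A = Pb²(3a+b)/L³ = 8·(32/5)²·(3·(48/5)+(32/5))/16³ = 352/125 kN
  M_A = Pab²/L² = 8·(48/5)·(32/5)²/16² = 1536/125 kN·m
  R_B = Pa²(a+3b)/L³ = 8·(48/5)²·((48/5)+3·(32/5))/16³ = 648/125 kN
  M_B = -Pa²b/L² = -8·(48/5)²·(32/5)/16² = -2304/125 kN·m
Superposition: R_A = -1448/125 kN, M_A = -4864/125 kN·m, R_B = -3552/125 kN, M_B = 7296/125 kN·m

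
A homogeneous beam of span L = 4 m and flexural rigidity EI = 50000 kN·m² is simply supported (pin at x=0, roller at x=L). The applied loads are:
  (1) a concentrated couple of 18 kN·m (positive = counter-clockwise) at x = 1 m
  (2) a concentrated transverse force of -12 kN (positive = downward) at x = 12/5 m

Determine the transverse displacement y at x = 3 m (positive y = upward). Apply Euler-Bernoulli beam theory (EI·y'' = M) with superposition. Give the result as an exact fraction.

y(3) = 2511/6250000 m

Load 1 — applied couple M₀=18 kN·m at a=1 m (b=L-a=3):
  y_1 = (M₀x³/(6L)-M₀(x-a)²/2+C₁x)/EI  [x>a] with C₁=M₀(3b²-L²)/(6L)=33/4 = (18·3³/(6·4)-18·(3-1)²/2+(33/4)·3)/50000 = 9/50000 m
Load 2 — point force P=-12 kN at a=12/5 m (b=L-a=8/5):
  y_2 = -Pa(L-x)(2Lx-a²-x²)/(6LEI)  [x>a] = -(-12)·(12/5)·(4-3)·(2·4·3-(12/5)²-3²)/(6·4·50000) = 693/3125000 m
Superposition: y = Σ y_i = 2511/6250000 m ≈ 0.000402 m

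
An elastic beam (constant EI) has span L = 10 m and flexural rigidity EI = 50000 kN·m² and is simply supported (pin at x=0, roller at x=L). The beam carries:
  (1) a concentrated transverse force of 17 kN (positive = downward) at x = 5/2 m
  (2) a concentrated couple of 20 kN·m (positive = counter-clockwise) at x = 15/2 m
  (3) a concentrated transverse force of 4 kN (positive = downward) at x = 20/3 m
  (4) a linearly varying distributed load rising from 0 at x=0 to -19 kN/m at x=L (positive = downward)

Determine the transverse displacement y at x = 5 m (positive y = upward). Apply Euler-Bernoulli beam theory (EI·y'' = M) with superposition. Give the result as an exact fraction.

y(5) = 3437/207360 m

Load 1 — point force P=17 kN at a=5/2 m (b=L-a=15/2):
  y_1 = -Pa(L-x)(2Lx-a²-x²)/(6LEI)  [x>a] = -17·(5/2)·(10-5)·(2·10·5-(5/2)²-5²)/(6·10·50000) = -187/38400 m
Load 2 — applied couple M₀=20 kN·m at a=15/2 m (b=L-a=5/2):
  y_2 = (M₀x³/(6L)+C₁x)/EI  [x≤a] with C₁=M₀(3b²-L²)/(6L)=-325/12 = (20·5³/(6·10)+(-325/12)·5)/50000 = -3/1600 m
Load 3 — point force P=4 kN at a=20/3 m (b=L-a=10/3):
  y_3 = -Pbx(L²-b²-x²)/(6LEI)  [x≤a] = -4·(10/3)·5·(10²-(10/3)²-5²)/(6·10·50000) = -23/16200 m
Load 4 — triangular load w₀=-19 kN/m (0→w₀ over full span):
  y_4 = -w₀x(7L⁴-10L²x²+3x⁴)/(360LEI) = -(-19)·5·(7·10⁴-10·10²·5²+3·5⁴)/(360·10·50000) = 19/768 m
Superposition: y = Σ y_i = 3437/207360 m ≈ 0.016575 m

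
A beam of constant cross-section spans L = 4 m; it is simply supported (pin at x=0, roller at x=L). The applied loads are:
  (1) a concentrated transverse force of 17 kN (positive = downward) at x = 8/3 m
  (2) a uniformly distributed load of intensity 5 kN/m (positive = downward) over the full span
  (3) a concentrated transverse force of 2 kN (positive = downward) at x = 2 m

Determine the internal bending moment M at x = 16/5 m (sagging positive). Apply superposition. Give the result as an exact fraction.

Load 1 — point force P=17 kN at a=8/3 m (b=L-a=4/3):
  M_1 = Pa(L-x)/L  [x>a] = 17·(8/3)·(4-(16/5))/4 = 136/15 kN·m
Load 2 — uniform load w=5 kN/m over full span:
  M_2 = wx(L-x)/2 = 5·(16/5)·(4-(16/5))/2 = 32/5 kN·m
Load 3 — point force P=2 kN at a=2 m (b=L-a=2):
  M_3 = Pa(L-x)/L  [x>a] = 2·2·(4-(16/5))/4 = 4/5 kN·m
Superposition: M = Σ M_i = 244/15 kN·m ≈ 16.266667 kN·m

M(16/5) = 244/15 kN·m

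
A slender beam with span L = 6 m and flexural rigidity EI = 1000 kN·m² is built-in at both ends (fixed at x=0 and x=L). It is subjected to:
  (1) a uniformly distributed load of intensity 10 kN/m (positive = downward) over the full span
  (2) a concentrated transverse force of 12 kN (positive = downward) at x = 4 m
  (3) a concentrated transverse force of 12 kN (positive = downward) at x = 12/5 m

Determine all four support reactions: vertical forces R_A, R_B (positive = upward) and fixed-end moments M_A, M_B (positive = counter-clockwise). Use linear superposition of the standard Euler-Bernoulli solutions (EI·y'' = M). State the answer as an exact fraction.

R_A = 45998/1125 kN, M_A = 17138/375 kN·m, R_B = 48502/1125 kN, M_B = -17842/375 kN·m

Load 1 — uniform load w=10 kN/m over full span:
  R_A = wL/2 = 10·6/2 = 30 kN
  M_A = wL²/12 = 10·6²/12 = 30 kN·m
  R_B = wL/2 = 10·6/2 = 30 kN
  M_B = -wL²/12 = -10·6²/12 = -30 kN·m
Load 2 — point force P=12 kN at a=4 m (b=L-a=2):
  R_A = Pb²(3a+b)/L³ = 12·2²·(3·4+2)/6³ = 28/9 kN
  M_A = Pab²/L² = 12·4·2²/6² = 16/3 kN·m
  R_B = Pa²(a+3b)/L³ = 12·4²·(4+3·2)/6³ = 80/9 kN
  M_B = -Pa²b/L² = -12·4²·2/6² = -32/3 kN·m
Load 3 — point force P=12 kN at a=12/5 m (b=L-a=18/5):
  R_A = Pb²(3a+b)/L³ = 12·(18/5)²·(3·(12/5)+(18/5))/6³ = 972/125 kN
  M_A = Pab²/L² = 12·(12/5)·(18/5)²/6² = 1296/125 kN·m
  R_B = Pa²(a+3b)/L³ = 12·(12/5)²·((12/5)+3·(18/5))/6³ = 528/125 kN
  M_B = -Pa²b/L² = -12·(12/5)²·(18/5)/6² = -864/125 kN·m
Superposition: R_A = 45998/1125 kN, M_A = 17138/375 kN·m, R_B = 48502/1125 kN, M_B = -17842/375 kN·m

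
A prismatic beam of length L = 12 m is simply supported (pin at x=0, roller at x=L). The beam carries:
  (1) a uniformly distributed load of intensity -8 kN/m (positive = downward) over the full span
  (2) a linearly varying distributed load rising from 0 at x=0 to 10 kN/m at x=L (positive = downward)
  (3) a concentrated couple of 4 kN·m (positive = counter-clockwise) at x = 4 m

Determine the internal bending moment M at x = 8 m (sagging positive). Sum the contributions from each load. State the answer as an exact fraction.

Load 1 — uniform load w=-8 kN/m over full span:
  M_1 = wx(L-x)/2 = (-8)·8·(12-8)/2 = -128 kN·m
Load 2 — triangular load w₀=10 kN/m (0→w₀ over full span):
  M_2 = w₀Lx/6 - w₀x³/(6L) = 10·12·8/6 - 10·8³/(6·12) = 800/9 kN·m
Load 3 — applied couple M₀=4 kN·m at a=4 m (b=L-a=8):
  M_3 = M₀x/L - M₀  [x>a] = 4·8/12 - 4 = -4/3 kN·m
Superposition: M = Σ M_i = -364/9 kN·m ≈ -40.444444 kN·m

M(8) = -364/9 kN·m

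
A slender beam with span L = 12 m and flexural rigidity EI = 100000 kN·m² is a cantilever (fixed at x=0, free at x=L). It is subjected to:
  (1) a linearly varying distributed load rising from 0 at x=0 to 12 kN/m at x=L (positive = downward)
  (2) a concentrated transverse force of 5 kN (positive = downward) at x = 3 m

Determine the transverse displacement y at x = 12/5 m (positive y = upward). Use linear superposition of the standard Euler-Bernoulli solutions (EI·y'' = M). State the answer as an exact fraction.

Load 1 — triangular load w₀=12 kN/m (0→w₀ over full span):
  y_1 = (w₀Lx³/12-w₀L²x²/6-w₀x⁵/(120L))/EI = (12·12·(12/5)³/12-12·12²·(12/5)²/6-12·(12/5)⁵/(120·12))/100000 = -729324/48828125 m
Load 2 — point force P=5 kN at a=3 m (b=L-a=9):
  y_2 = -Px²(3a-x)/(6EI)  [x≤a] = -5·(12/5)²·(3·3-(12/5))/(6·100000) = -99/312500 m
Superposition: y = Σ y_i = -2979171/195312500 m ≈ -0.015253 m

y(12/5) = -2979171/195312500 m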